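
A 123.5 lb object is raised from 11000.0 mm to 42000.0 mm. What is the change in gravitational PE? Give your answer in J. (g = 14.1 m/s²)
ΔPE = mg(h₂ − h₁) = 56.02 kg × 14.1 m/s² × (42 − 11) m = 2.449e+04 J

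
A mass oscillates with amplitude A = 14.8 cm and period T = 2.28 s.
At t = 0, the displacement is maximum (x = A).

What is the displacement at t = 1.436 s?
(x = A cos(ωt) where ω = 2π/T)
ω = 2π/T = 2π/2.28 = 2.756 rad/s
x = A cos(ωt) = 14.8×cos(2.756×1.436) = -10.14 cm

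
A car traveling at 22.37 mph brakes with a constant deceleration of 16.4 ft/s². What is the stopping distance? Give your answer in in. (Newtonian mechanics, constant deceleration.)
d = v₀² / (2a) (with unit conversion) = 393.8 in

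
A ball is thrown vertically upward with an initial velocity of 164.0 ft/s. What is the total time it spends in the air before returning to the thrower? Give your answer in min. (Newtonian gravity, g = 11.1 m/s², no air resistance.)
t_total = 2v₀/g (with unit conversion) = 0.1501 min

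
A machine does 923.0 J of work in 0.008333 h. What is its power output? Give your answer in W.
P = W/t = 923 J / 30 s = 30.77 W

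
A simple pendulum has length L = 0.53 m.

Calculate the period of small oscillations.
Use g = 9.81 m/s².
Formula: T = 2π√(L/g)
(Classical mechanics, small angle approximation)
T = 2π√(L/g) = 2π√(0.53/9.81) = 1.46 s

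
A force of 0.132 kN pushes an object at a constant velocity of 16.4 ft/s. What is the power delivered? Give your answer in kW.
P = Fv = 132 N × 4.999 m/s = 659.8 W = 0.6598 kW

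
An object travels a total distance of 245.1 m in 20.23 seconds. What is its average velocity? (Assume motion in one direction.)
v_avg = Δd / Δt = 245.1 / 20.23 = 12.12 m/s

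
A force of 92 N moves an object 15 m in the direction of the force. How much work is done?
W = Fd = 92×15 = 1380.0 J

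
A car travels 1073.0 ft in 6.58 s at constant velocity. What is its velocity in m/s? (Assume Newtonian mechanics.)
v = d/t (with unit conversion) = 49.7 m/s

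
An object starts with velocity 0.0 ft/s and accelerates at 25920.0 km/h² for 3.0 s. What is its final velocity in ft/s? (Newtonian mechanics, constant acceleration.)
v = v₀ + at (with unit conversion) = 19.69 ft/s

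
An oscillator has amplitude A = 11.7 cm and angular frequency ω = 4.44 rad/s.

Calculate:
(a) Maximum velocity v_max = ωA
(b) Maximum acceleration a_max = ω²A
v_max = ωA = 4.44×0.117 = 0.5195 m/s
a_max = ω²A = 4.44²×0.117 = 2.306 m/s²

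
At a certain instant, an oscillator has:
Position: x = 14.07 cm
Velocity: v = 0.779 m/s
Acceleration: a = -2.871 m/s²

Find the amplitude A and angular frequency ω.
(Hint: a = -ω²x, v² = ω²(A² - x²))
a = −ω²x → ω = √(|a|/x) = √(2.871/0.1407) = 4.517 rad/s
v² = ω²(A² − x²) → A = √(x² + v²/ω²) = √(0.1407² + 0.779²/4.517²) = 0.2226 m = 22.26 cm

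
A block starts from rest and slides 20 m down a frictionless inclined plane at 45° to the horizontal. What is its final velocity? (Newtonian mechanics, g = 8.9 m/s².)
a = g sin(θ) = 8.9 × sin(45°) = 6.29 m/s²
v = √(2ad) = √(2 × 6.29 × 20) = 15.87 m/s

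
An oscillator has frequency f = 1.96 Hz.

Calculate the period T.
T = 1/f = 1/1.96 = 0.5102 s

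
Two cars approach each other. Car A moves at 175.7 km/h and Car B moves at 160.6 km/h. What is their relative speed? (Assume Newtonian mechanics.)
v_rel = v_A + v_B = 175.7 + 160.6 = 336.3 km/h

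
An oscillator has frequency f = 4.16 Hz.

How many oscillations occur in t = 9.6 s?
n = f×t = 4.16×9.6 = 39.94 oscillations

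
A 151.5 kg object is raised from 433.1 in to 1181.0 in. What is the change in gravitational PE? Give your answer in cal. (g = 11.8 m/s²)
ΔPE = mg(h₂ − h₁) = 151.5 kg × 11.8 m/s² × (30 − 11) m = 3.396e+04 J = 8117.0 cal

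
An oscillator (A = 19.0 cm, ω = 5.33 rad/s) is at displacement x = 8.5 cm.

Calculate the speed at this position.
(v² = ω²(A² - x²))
v = ω√(A² − x²) = 5.33×√(0.19² − 0.085²) = 0.9057 m/s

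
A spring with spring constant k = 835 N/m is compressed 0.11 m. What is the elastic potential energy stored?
PE = ½kx² = ½×835×0.11² = 5.052 J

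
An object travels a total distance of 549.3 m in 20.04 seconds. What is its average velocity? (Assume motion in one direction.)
v_avg = Δd / Δt = 549.3 / 20.04 = 27.41 m/s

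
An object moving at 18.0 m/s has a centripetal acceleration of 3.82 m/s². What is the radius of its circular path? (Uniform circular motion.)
r = v²/a_c = 18.0²/3.82 = 84.82 m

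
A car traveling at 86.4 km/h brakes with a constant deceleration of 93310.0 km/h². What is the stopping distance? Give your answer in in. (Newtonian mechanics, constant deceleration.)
d = v₀² / (2a) (with unit conversion) = 1575.0 in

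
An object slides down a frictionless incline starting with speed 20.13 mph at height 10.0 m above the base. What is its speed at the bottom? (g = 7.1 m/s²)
½mv₀² + mgh = ½mv² → v = √(v₀² + 2gh) = √(8.999² + 2×7.1×10) = 14.93 m/s = 33.4 mph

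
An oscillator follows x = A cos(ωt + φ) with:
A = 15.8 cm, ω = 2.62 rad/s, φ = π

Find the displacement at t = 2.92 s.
x = A cos(ωt + φ) = 15.8×cos(2.62×2.92 + π) = -3.194 cm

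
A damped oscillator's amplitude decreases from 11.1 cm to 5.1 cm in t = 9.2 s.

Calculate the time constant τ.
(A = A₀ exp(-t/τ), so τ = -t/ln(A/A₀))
A/A₀ = 5.1/11.1 = 0.4595; ln(A/A₀) = -0.7777
τ = −t/ln(A/A₀) = −9.2/-0.7777 = 11.83 s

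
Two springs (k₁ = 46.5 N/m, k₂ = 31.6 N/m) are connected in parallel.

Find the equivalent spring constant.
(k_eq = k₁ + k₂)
k_eq = k₁ + k₂ = 46.5 + 31.6 = 78.1 N/m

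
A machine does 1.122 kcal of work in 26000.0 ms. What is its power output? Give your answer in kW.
P = W/t = 4694 J / 26 s = 180.6 W = 0.1806 kW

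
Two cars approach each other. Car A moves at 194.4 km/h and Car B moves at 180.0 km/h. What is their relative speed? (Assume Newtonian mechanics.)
v_rel = v_A + v_B = 194.4 + 180.0 = 374.4 km/h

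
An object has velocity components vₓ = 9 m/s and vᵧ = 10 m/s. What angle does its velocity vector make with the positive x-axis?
θ = arctan(vᵧ/vₓ) = arctan(10/9) = 48.01°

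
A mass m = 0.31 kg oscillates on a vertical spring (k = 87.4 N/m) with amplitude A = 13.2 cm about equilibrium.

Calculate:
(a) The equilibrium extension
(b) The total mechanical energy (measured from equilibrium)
x_eq = mg/k = 0.31×9.81/87.4 = 0.0348 m = 3.48 cm
E = ½kA² = ½×87.4×(0.132)² = 0.7614 J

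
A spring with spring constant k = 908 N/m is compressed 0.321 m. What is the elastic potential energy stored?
PE = ½kx² = ½×908×0.321² = 46.78 J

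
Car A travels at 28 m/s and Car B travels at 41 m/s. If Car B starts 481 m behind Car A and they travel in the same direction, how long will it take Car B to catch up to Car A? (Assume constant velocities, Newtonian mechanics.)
Relative speed: v_rel = 41 - 28 = 13 m/s
Time to catch: t = d₀/v_rel = 481/13 = 37.0 s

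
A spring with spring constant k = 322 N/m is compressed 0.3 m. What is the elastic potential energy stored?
PE = ½kx² = ½×322×0.3² = 14.49 J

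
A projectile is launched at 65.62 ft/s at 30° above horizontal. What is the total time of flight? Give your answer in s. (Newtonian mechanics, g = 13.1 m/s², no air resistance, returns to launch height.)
T = 2v₀sin(θ)/g (with unit conversion) = 1.527 s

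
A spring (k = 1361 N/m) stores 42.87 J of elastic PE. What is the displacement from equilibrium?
PE = ½kx² → x = √(2PE/k) = √(2×42.87/1361) = 0.251 m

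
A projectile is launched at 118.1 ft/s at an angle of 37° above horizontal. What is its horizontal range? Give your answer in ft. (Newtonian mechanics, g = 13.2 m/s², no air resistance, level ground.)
R = v₀² sin(2θ) / g (with unit conversion) = 309.6 ft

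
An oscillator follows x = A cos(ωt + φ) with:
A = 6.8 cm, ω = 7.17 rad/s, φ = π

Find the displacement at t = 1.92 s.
x = A cos(ωt + φ) = 6.8×cos(7.17×1.92 + π) = -2.464 cm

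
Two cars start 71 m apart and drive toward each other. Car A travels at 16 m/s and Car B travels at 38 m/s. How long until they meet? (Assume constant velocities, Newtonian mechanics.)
Combined speed: v_combined = 16 + 38 = 54 m/s
Time to meet: t = d/54 = 71/54 = 1.31 s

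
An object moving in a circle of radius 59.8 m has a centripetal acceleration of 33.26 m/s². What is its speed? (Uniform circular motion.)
v = √(a_c × r) = √(33.26 × 59.8) = 44.6 m/s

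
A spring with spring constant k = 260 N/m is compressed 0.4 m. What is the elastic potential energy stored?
PE = ½kx² = ½×260×0.4² = 20.8 J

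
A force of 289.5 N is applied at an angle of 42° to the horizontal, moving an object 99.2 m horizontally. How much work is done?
W = Fd cosθ = 289.5×99.2×cos(42°) = 21342.0 J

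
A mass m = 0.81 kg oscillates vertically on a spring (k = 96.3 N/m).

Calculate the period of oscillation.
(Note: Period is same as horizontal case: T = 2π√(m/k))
T = 2π√(m/k) = 2π√(0.81/96.3) = 0.5762 s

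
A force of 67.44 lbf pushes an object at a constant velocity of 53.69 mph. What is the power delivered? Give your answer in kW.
P = Fv = 300 N × 24 m/s = 7200 W = 7.2 kW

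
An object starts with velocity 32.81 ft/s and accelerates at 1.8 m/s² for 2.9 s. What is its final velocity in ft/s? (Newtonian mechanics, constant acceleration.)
v = v₀ + at (with unit conversion) = 49.94 ft/s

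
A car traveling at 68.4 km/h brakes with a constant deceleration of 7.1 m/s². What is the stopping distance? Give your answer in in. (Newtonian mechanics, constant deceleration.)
d = v₀² / (2a) (with unit conversion) = 1001.0 in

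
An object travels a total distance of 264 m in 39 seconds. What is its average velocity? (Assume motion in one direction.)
v_avg = Δd / Δt = 264 / 39 = 6.77 m/s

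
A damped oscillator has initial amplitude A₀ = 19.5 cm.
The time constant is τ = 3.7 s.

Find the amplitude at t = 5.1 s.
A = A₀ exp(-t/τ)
A = A₀ exp(−t/τ) = 19.5×exp(−5.1/3.7) = 4.914 cm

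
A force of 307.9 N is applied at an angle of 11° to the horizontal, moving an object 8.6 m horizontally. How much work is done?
W = Fd cosθ = 307.9×8.6×cos(11°) = 2599.3 J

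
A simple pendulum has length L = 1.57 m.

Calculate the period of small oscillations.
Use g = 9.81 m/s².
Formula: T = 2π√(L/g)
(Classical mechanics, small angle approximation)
T = 2π√(L/g) = 2π√(1.57/9.81) = 2.514 s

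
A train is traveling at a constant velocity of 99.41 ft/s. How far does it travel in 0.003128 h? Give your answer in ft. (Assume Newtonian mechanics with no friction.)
d = vt (with unit conversion) = 1119.0 ft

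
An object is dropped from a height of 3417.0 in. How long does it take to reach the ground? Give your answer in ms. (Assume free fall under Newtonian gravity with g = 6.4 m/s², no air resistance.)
t = √(2h/g) (with unit conversion) = 5208.0 ms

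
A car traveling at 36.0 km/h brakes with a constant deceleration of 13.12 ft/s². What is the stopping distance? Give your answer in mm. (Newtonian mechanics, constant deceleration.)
d = v₀² / (2a) (with unit conversion) = 12500.0 mm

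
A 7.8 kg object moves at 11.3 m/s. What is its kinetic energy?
KE = ½mv² = ½×7.8×11.3² = 497.991 J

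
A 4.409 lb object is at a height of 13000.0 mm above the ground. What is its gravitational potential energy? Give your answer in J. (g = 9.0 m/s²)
PE = mgh = 2 kg × 9.0 m/s² × 13 m = 234 J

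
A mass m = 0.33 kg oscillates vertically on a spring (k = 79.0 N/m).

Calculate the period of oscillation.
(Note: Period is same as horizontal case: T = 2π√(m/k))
T = 2π√(m/k) = 2π√(0.33/79.0) = 0.4061 s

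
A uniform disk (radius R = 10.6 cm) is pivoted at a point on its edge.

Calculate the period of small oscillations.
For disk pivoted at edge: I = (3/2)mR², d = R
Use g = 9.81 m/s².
I/m = (3/2)R² = 0.01685 m²; d = R = 0.106 m
T = 2π√((3/2)R²/(gR)) = 2π√(3R/(2g)) = 0.7999 s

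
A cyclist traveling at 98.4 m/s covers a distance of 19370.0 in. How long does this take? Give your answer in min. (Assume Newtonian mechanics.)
t = d/v (with unit conversion) = 0.08333 min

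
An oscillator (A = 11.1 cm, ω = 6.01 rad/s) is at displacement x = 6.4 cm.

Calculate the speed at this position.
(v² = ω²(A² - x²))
v = ω√(A² − x²) = 6.01×√(0.111² − 0.064²) = 0.5451 m/s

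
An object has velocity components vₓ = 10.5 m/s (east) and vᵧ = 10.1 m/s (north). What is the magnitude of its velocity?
|v| = √(vₓ² + vᵧ²) = √(10.5² + 10.1²) = √(212.26) = 14.57 m/s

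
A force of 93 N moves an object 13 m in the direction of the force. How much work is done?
W = Fd = 93×13 = 1209.0 J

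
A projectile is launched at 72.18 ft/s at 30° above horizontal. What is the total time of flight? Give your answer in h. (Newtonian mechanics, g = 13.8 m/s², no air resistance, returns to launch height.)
T = 2v₀sin(θ)/g (with unit conversion) = 0.0004428 h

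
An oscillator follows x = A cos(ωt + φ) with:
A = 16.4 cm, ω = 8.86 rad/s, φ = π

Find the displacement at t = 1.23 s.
x = A cos(ωt + φ) = 16.4×cos(8.86×1.23 + π) = 1.601 cm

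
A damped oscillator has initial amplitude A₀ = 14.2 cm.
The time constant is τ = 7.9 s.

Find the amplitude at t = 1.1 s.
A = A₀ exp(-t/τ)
A = A₀ exp(−t/τ) = 14.2×exp(−1.1/7.9) = 12.35 cm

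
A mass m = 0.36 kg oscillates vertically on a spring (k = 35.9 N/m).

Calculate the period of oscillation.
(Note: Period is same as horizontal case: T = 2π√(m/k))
T = 2π√(m/k) = 2π√(0.36/35.9) = 0.6292 s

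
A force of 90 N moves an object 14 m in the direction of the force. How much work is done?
W = Fd = 90×14 = 1260.0 J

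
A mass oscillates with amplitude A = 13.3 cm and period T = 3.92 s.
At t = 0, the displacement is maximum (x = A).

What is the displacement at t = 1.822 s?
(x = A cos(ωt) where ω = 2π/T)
ω = 2π/T = 2π/3.92 = 1.603 rad/s
x = A cos(ωt) = 13.3×cos(1.603×1.822) = -12.98 cm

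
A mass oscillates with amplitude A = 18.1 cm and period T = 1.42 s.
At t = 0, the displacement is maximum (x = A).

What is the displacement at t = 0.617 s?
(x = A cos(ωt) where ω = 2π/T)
ω = 2π/T = 2π/1.42 = 4.425 rad/s
x = A cos(ωt) = 18.1×cos(4.425×0.617) = -16.59 cm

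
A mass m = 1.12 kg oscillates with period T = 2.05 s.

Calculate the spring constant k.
T = 2π√(m/k) → k = m(2π/T)² = 1.12×(2π/2.05)² = 10.52 N/m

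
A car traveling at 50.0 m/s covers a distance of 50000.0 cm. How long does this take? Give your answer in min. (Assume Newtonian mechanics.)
t = d/v (with unit conversion) = 0.1667 min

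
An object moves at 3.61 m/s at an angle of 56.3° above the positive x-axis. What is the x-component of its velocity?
vₓ = v cos(θ) = 3.61 × cos(56.3°) = 2.0 m/s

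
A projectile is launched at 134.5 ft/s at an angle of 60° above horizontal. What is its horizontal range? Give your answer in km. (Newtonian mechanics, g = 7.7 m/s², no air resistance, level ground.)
R = v₀² sin(2θ) / g (with unit conversion) = 0.189 km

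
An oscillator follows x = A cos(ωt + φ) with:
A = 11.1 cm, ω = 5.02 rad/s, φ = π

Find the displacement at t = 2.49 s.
x = A cos(ωt + φ) = 11.1×cos(5.02×2.49 + π) = -11.08 cm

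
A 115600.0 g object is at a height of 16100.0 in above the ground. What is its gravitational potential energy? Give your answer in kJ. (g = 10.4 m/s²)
PE = mgh = 115.6 kg × 10.4 m/s² × 408.9 m = 4.916e+05 J = 491.6 kJ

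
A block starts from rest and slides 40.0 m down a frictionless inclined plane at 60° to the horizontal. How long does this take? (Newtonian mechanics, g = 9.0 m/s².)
a = g sin(θ) = 9.0 × sin(60°) = 7.79 m/s²
t = √(2d/a) = √(2 × 40.0 / 7.79) = 3.2 s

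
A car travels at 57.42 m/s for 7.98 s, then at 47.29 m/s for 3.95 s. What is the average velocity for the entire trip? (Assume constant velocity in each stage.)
d₁ = v₁t₁ = 57.42 × 7.98 = 458.212 m
d₂ = v₂t₂ = 47.29 × 3.95 = 186.796 m
d_total = 645.01 m, t_total = 11.93 s
v_avg = d_total/t_total = 645.01/11.93 = 54.07 m/s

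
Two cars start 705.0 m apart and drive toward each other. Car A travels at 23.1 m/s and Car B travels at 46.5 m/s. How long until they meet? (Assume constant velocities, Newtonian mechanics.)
Combined speed: v_combined = 23.1 + 46.5 = 69.6 m/s
Time to meet: t = d/69.6 = 705.0/69.6 = 10.13 s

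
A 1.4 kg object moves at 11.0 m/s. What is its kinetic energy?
KE = ½mv² = ½×1.4×11.0² = 84.7 J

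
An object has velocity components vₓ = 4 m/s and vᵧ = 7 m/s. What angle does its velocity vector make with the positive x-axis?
θ = arctan(vᵧ/vₓ) = arctan(7/4) = 60.26°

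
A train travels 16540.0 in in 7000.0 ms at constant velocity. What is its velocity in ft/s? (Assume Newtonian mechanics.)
v = d/t (with unit conversion) = 196.9 ft/s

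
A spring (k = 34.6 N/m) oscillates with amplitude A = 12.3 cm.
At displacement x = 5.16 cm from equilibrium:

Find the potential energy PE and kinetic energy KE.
E_total = ½kA² = ½×34.6×(0.123)² = 0.2617 J
PE = ½kx² = ½×34.6×(0.0516)² = 0.04606 J
KE = E_total − PE = 0.2157 J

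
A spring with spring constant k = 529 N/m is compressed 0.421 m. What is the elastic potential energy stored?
PE = ½kx² = ½×529×0.421² = 46.88 J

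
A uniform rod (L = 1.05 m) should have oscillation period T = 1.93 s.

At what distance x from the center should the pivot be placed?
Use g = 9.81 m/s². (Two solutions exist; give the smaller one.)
T = 2π√((L²/12 + x²)/(gx)). Let c = T²g/(4π²) = 0.9256.
x² − cx + L²/12 = 0 → x = (c − √(c² − L²/3))/2 = 0.1131 m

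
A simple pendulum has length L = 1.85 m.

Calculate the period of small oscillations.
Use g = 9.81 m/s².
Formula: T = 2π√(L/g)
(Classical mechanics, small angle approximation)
T = 2π√(L/g) = 2π√(1.85/9.81) = 2.729 s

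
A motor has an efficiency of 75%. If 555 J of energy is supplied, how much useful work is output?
W_out = η × W_in = 0.75 × 555 = 416.25 J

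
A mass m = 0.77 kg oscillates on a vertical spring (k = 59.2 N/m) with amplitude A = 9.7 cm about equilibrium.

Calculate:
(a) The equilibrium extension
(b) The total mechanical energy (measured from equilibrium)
x_eq = mg/k = 0.77×9.81/59.2 = 0.1276 m = 12.76 cm
E = ½kA² = ½×59.2×(0.097)² = 0.2785 J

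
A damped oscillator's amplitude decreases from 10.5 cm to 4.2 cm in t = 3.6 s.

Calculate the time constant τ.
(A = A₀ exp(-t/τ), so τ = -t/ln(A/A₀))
A/A₀ = 4.2/10.5 = 0.4; ln(A/A₀) = -0.9163
τ = −t/ln(A/A₀) = −3.6/-0.9163 = 3.929 s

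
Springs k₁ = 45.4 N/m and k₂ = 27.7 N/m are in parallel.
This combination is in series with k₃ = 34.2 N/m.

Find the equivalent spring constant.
k₁₂ = k₁ + k₂ = 73.1 N/m (parallel)
1/k_eq = 1/k₁₂ + 1/k₃ → k_eq = 23.3 N/m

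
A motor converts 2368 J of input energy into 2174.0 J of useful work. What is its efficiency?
η = W_out/W_in = 2174.0/2368 = 0.9181 = 91.81%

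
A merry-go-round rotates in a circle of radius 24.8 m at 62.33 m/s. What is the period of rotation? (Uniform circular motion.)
T = 2πr/v = 2π×24.8/62.33 = 2.5 s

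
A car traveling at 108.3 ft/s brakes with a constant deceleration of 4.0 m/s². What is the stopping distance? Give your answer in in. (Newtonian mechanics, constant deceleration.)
d = v₀² / (2a) (with unit conversion) = 5362.0 in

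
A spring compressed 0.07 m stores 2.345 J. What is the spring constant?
PE = ½kx² → k = 2PE/x² = 2×2.345/0.07² = 957.1 N/m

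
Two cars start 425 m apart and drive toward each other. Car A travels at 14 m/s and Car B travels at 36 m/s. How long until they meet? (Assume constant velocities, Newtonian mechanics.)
Combined speed: v_combined = 14 + 36 = 50 m/s
Time to meet: t = d/50 = 425/50 = 8.5 s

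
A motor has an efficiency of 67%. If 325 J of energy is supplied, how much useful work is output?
W_out = η × W_in = 0.67 × 325 = 217.75 J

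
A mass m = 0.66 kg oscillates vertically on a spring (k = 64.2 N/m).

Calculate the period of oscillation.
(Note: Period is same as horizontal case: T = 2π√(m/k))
T = 2π√(m/k) = 2π√(0.66/64.2) = 0.6371 s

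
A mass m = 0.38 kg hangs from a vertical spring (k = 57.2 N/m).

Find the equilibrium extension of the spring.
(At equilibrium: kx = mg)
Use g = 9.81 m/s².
x_eq = mg/k = 0.38×9.81/57.2 = 0.06517 m = 6.517 cm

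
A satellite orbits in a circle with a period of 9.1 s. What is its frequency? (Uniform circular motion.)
f = 1/T = 1/9.1 = 0.1099 Hz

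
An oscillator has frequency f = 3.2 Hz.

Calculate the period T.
T = 1/f = 1/3.2 = 0.3125 s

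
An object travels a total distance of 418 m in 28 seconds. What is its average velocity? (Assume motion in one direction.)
v_avg = Δd / Δt = 418 / 28 = 14.93 m/s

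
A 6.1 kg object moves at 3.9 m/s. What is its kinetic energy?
KE = ½mv² = ½×6.1×3.9² = 46.3905 J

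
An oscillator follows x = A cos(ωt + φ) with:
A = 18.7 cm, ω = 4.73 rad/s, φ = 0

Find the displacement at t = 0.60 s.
x = A cos(ωt + φ) = 18.7×cos(4.73×0.6 + 0) = -17.84 cm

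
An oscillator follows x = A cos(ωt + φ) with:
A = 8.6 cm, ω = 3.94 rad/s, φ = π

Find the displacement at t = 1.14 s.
x = A cos(ωt + φ) = 8.6×cos(3.94×1.14 + π) = 1.883 cm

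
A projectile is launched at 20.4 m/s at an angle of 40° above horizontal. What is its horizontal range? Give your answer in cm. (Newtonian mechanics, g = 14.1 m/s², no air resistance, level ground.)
R = v₀² sin(2θ) / g (with unit conversion) = 2907.0 cm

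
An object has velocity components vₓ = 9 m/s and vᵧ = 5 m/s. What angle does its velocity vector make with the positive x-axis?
θ = arctan(vᵧ/vₓ) = arctan(5/9) = 29.05°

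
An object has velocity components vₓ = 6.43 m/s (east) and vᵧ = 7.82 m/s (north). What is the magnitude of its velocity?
|v| = √(vₓ² + vᵧ²) = √(6.43² + 7.82²) = √(102.497) = 10.12 m/s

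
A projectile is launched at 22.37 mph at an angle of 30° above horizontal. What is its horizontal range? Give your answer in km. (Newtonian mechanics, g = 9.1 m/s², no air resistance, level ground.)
R = v₀² sin(2θ) / g (with unit conversion) = 0.009517 km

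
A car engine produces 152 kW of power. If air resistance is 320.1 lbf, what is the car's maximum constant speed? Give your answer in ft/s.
P = Fv → v = P/F = 152000 W / 1424 N = 106.8 m/s = 350.2 ft/s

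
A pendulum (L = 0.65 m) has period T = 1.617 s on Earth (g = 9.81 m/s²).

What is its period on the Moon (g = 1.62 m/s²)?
T = 2π√(L/g), so T_moon/T_earth = √(g_earth/g_moon)
T_moon = 2π√(0.65/1.62) = 3.98 s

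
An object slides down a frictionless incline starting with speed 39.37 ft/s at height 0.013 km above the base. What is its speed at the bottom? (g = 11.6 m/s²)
½mv₀² + mgh = ½mv² → v = √(v₀² + 2gh) = √(12² + 2×11.6×13) = 21.11 m/s = 69.26 ft/s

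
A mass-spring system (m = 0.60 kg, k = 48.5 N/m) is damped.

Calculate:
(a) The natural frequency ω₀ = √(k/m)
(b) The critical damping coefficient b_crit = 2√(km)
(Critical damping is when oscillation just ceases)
ω₀ = √(k/m) = √(48.5/0.6) = 8.991 rad/s
b_crit = 2√(km) = 2√(48.5×0.6) = 10.79 kg/s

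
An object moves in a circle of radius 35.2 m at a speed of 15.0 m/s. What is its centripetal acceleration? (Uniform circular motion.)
a_c = v²/r = 15.0²/35.2 = 225/35.2 = 6.39 m/s²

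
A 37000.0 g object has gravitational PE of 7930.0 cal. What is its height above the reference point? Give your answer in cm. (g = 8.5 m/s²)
PE = mgh → h = PE/(mg) = 3.318e+04 J / (37 kg × 8.5 m/s²) = 105.5 m = 10550.0 cm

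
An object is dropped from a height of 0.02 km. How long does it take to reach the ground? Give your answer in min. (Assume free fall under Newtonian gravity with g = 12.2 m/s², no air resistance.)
t = √(2h/g) (with unit conversion) = 0.03018 min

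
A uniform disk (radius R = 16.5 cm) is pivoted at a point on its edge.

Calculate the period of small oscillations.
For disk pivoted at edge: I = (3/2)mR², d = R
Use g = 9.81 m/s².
I/m = (3/2)R² = 0.04084 m²; d = R = 0.165 m
T = 2π√((3/2)R²/(gR)) = 2π√(3R/(2g)) = 0.998 s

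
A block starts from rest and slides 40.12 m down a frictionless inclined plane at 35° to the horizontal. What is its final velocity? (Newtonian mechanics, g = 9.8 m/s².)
a = g sin(θ) = 9.8 × sin(35°) = 5.62 m/s²
v = √(2ad) = √(2 × 5.62 × 40.12) = 21.24 m/s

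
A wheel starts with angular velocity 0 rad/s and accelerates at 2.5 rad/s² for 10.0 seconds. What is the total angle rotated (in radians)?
θ = ω₀t + ½αt² = 0×10.0 + ½×2.5×10.0² = 125.0 rad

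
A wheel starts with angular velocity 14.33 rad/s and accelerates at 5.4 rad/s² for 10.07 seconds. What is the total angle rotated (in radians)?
θ = ω₀t + ½αt² = 14.33×10.07 + ½×5.4×10.07² = 418.1 rad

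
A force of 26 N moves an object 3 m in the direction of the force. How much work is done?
W = Fd = 26×3 = 78.0 J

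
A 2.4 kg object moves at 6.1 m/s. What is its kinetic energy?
KE = ½mv² = ½×2.4×6.1² = 44.652 J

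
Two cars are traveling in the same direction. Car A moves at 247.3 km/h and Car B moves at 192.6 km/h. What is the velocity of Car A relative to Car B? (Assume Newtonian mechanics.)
v_rel = v_A - v_B = 247.3 - 192.6 = 54.7 km/h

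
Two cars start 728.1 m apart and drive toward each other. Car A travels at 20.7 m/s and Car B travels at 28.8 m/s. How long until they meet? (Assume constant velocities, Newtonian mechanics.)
Combined speed: v_combined = 20.7 + 28.8 = 49.5 m/s
Time to meet: t = d/49.5 = 728.1/49.5 = 14.71 s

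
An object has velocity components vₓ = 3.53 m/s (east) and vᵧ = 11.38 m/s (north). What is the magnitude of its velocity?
|v| = √(vₓ² + vᵧ²) = √(3.53² + 11.38²) = √(141.965) = 11.91 m/s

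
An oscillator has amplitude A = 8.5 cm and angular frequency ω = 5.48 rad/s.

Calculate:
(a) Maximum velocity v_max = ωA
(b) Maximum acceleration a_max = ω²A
v_max = ωA = 5.48×0.085 = 0.4658 m/s
a_max = ω²A = 5.48²×0.085 = 2.553 m/s²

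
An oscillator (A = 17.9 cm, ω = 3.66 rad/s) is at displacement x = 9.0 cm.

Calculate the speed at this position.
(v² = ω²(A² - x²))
v = ω√(A² − x²) = 3.66×√(0.179² − 0.09²) = 0.5663 m/s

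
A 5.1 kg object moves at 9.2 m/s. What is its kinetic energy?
KE = ½mv² = ½×5.1×9.2² = 215.832 J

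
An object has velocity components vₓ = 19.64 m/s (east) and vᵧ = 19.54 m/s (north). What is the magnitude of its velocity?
|v| = √(vₓ² + vᵧ²) = √(19.64² + 19.54²) = √(767.541) = 27.7 m/s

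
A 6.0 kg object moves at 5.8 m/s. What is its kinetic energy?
KE = ½mv² = ½×6.0×5.8² = 100.92 J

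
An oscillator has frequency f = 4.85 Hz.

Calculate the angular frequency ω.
ω = 2πf = 2π×4.85 = 30.47 rad/s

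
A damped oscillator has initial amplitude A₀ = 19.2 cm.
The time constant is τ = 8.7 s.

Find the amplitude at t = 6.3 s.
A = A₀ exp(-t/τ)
A = A₀ exp(−t/τ) = 19.2×exp(−6.3/8.7) = 9.307 cm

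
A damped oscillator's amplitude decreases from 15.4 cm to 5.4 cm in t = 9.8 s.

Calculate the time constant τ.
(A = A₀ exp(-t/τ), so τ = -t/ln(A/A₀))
A/A₀ = 5.4/15.4 = 0.3506; ln(A/A₀) = -1.048
τ = −t/ln(A/A₀) = −9.8/-1.048 = 9.351 s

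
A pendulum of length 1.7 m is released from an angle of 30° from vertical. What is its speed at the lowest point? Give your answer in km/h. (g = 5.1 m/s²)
h = L(1 − cosθ) = 1.7×(1 − cos30°) = 0.2278 m
v = √(2gh) = √(2×5.1×0.2278) = 1.524 m/s = 5.487 km/h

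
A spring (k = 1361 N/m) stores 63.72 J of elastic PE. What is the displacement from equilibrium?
PE = ½kx² → x = √(2PE/k) = √(2×63.72/1361) = 0.306 m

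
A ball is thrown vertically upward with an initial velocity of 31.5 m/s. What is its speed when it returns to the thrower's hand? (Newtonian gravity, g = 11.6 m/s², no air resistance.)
By conservation of energy, the ball returns at the same speed = 31.5 m/s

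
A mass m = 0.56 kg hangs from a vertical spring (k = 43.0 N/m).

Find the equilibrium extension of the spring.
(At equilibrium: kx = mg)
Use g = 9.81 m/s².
x_eq = mg/k = 0.56×9.81/43.0 = 0.1278 m = 12.78 cm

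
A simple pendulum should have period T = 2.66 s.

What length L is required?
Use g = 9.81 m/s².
T = 2π√(L/g) → L = g(T/2π)² = 9.81×(2.66/2π)² = 1.758 m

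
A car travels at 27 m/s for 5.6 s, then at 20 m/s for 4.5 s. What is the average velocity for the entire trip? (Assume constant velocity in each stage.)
d₁ = v₁t₁ = 27 × 5.6 = 151.2 m
d₂ = v₂t₂ = 20 × 4.5 = 90 m
d_total = 241.2 m, t_total = 10.1 s
v_avg = d_total/t_total = 241.2/10.1 = 23.88 m/s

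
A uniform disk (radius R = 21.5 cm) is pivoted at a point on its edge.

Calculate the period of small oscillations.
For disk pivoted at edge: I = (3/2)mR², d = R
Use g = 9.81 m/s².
I/m = (3/2)R² = 0.06934 m²; d = R = 0.215 m
T = 2π√((3/2)R²/(gR)) = 2π√(3R/(2g)) = 1.139 s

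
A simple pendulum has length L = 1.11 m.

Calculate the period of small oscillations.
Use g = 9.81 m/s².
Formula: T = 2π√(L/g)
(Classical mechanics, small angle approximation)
T = 2π√(L/g) = 2π√(1.11/9.81) = 2.114 s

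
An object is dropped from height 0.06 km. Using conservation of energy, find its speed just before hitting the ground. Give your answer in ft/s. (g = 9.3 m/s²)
mgh = ½mv² → v = √(2gh) = √(2×9.3×60) = 33.41 m/s = 109.6 ft/s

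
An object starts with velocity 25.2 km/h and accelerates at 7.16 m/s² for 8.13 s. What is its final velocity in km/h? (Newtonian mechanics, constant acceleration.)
v = v₀ + at (with unit conversion) = 234.8 km/h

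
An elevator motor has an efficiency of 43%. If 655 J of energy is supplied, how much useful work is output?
W_out = η × W_in = 0.43 × 655 = 281.65 J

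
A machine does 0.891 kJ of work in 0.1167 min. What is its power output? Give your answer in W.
P = W/t = 891 J / 7.002 s = 127.2 W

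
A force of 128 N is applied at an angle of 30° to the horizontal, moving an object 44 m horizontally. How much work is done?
W = Fd cosθ = 128×44×cos(30°) = 4877.5 J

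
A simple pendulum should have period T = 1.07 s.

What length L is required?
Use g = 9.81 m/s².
T = 2π√(L/g) → L = g(T/2π)² = 9.81×(1.07/2π)² = 0.2845 m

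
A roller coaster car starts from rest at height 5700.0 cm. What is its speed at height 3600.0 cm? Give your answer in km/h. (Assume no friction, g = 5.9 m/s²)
mgh₁ = ½mv₂² + mgh₂ → v₂ = √(2g(h₁−h₂)) = √(2×5.9×(57−36)) = 15.74 m/s = 56.67 km/h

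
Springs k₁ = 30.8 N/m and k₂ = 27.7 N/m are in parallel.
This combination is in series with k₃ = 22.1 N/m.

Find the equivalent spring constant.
k₁₂ = k₁ + k₂ = 58.5 N/m (parallel)
1/k_eq = 1/k₁₂ + 1/k₃ → k_eq = 16.04 N/m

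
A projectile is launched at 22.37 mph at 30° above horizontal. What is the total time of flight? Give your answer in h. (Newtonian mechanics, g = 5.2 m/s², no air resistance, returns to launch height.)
T = 2v₀sin(θ)/g (with unit conversion) = 0.0005342 h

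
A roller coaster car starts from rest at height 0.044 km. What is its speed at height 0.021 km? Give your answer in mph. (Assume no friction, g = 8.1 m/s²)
mgh₁ = ½mv₂² + mgh₂ → v₂ = √(2g(h₁−h₂)) = √(2×8.1×(44−21)) = 19.3 m/s = 43.18 mph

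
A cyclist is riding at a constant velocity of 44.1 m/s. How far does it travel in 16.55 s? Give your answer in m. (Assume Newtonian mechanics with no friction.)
d = vt = 729.9 m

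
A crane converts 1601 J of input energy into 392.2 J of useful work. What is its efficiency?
η = W_out/W_in = 392.2/1601 = 0.245 = 24.5%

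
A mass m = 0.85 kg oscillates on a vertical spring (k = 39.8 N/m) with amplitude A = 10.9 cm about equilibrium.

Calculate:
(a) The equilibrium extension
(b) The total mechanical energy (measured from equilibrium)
x_eq = mg/k = 0.85×9.81/39.8 = 0.2095 m = 20.95 cm
E = ½kA² = ½×39.8×(0.109)² = 0.2364 J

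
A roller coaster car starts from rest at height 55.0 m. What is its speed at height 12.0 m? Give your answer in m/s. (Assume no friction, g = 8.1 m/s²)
mgh₁ = ½mv₂² + mgh₂ → v₂ = √(2g(h₁−h₂)) = √(2×8.1×(55−12)) = 26.39 m/s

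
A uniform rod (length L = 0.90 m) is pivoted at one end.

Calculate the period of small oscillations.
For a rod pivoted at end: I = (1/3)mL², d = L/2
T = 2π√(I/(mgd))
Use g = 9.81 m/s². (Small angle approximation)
I/m = (1/3)L² = 0.27 m²; d = L/2 = 0.45 m
T = 2π√(I/(mgd)) = 2π√(0.27/(9.81×0.45)) = 1.554 s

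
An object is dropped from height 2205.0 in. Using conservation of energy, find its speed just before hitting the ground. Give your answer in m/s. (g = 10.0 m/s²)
mgh = ½mv² → v = √(2gh) = √(2×10.0×56.01) = 33.47 m/s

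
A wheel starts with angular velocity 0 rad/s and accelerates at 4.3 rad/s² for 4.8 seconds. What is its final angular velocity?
ω = ω₀ + αt = 0 + 4.3 × 4.8 = 20.64 rad/s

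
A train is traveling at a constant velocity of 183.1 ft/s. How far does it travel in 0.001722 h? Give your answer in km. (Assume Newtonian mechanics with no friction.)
d = vt (with unit conversion) = 0.346 km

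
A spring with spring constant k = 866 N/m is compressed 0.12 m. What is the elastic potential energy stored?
PE = ½kx² = ½×866×0.12² = 6.235 J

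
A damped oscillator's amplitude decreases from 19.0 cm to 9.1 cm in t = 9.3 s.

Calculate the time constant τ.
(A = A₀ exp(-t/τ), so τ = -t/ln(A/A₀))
A/A₀ = 9.1/19.0 = 0.4789; ln(A/A₀) = -0.7362
τ = −t/ln(A/A₀) = −9.3/-0.7362 = 12.63 s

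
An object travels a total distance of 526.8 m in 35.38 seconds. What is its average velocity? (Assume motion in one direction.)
v_avg = Δd / Δt = 526.8 / 35.38 = 14.89 m/s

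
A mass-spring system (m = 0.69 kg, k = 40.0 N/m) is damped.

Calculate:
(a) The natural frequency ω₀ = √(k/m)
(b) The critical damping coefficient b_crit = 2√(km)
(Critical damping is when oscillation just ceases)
ω₀ = √(k/m) = √(40.0/0.69) = 7.614 rad/s
b_crit = 2√(km) = 2√(40.0×0.69) = 10.51 kg/s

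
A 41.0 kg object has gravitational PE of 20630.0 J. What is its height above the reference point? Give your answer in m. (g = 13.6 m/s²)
PE = mgh → h = PE/(mg) = 2.063e+04 J / (41 kg × 13.6 m/s²) = 37 m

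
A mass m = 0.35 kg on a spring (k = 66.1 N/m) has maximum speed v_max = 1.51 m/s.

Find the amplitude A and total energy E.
½mv²_max = ½kA² → A = v_max√(m/k) = 1.51×√(0.35/66.1) = 0.1099 m = 10.99 cm
E = ½mv²_max = ½×0.35×1.51² = 0.399 J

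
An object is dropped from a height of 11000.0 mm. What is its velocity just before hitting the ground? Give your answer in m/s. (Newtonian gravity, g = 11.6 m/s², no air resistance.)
v = √(2gh) (with unit conversion) = 15.97 m/s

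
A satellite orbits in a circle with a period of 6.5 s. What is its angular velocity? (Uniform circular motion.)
ω = 2π/T = 2π/6.5 = 0.9666 rad/s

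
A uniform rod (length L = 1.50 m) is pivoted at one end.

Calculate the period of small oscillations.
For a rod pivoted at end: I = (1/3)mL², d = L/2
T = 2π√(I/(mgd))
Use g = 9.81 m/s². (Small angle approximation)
I/m = (1/3)L² = 0.75 m²; d = L/2 = 0.75 m
T = 2π√(I/(mgd)) = 2π√(0.75/(9.81×0.75)) = 2.006 s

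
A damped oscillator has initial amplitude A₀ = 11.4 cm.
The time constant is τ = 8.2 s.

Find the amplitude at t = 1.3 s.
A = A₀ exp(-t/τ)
A = A₀ exp(−t/τ) = 11.4×exp(−1.3/8.2) = 9.729 cm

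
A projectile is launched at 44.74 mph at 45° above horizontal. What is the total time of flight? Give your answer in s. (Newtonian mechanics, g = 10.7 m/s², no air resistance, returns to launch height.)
T = 2v₀sin(θ)/g (with unit conversion) = 2.643 s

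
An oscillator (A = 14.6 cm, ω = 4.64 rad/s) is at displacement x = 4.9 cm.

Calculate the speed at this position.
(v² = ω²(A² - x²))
v = ω√(A² − x²) = 4.64×√(0.146² − 0.049²) = 0.6381 m/s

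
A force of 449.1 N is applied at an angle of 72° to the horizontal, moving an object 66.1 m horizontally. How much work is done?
W = Fd cosθ = 449.1×66.1×cos(72°) = 9173.3 J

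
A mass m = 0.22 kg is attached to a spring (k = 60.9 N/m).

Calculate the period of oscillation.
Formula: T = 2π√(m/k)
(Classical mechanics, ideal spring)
T = 2π√(m/k) = 2π√(0.22/60.9) = 0.3776 s; f = 1/T = 2.648 Hz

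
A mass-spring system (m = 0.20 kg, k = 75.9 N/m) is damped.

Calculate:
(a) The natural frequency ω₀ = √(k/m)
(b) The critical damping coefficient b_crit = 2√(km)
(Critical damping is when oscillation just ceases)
ω₀ = √(k/m) = √(75.9/0.2) = 19.48 rad/s
b_crit = 2√(km) = 2√(75.9×0.2) = 7.792 kg/s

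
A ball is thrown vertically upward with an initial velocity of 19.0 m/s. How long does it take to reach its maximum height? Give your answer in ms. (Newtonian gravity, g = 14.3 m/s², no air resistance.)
t_up = v₀/g (with unit conversion) = 1329.0 ms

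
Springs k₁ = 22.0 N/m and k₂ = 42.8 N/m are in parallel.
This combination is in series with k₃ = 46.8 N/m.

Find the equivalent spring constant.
k₁₂ = k₁ + k₂ = 64.8 N/m (parallel)
1/k_eq = 1/k₁₂ + 1/k₃ → k_eq = 27.17 N/m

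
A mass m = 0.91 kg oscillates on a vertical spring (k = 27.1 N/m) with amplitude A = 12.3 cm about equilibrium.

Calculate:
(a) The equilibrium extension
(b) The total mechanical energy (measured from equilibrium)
x_eq = mg/k = 0.91×9.81/27.1 = 0.3294 m = 32.94 cm
E = ½kA² = ½×27.1×(0.123)² = 0.205 J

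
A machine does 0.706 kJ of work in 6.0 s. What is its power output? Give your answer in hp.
P = W/t = 706 J / 6 s = 117.7 W = 0.1578 hp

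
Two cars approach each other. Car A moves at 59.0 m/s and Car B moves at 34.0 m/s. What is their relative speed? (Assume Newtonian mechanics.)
v_rel = v_A + v_B = 59.0 + 34.0 = 93.0 m/s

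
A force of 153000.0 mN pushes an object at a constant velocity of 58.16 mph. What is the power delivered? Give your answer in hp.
P = Fv = 153 N × 26 m/s = 3978 W = 5.335 hp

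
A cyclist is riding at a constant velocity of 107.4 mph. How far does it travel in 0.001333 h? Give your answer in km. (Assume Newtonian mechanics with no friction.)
d = vt (with unit conversion) = 0.2304 km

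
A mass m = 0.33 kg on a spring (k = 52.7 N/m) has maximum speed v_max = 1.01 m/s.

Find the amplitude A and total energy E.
½mv²_max = ½kA² → A = v_max√(m/k) = 1.01×√(0.33/52.7) = 0.07992 m = 7.992 cm
E = ½mv²_max = ½×0.33×1.01² = 0.1683 J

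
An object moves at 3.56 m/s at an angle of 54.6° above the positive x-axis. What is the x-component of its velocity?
vₓ = v cos(θ) = 3.56 × cos(54.6°) = 2.06 m/s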